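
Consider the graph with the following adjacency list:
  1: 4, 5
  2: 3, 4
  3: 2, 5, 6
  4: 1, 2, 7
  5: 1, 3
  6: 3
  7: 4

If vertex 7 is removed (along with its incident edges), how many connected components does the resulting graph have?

With 7 gone, the remaining components are: {1, 2, 3, 4, 5, 6}.
That is 1 component.

1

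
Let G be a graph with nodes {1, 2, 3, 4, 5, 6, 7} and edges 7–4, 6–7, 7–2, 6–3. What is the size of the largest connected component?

1 is isolated — a component by itself.
5 is isolated — a component by itself.
Starting from 2 we can reach 2, 3, 4, 6, 7. That is one component of size 5.
The largest has 5 vertices.

5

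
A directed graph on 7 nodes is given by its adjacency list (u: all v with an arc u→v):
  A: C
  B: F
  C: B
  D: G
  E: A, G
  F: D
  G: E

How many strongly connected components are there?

1

{A, B, C, D, E, F, G} are all mutually reachable — one SCC of size 7.
That gives 1 strongly connected component.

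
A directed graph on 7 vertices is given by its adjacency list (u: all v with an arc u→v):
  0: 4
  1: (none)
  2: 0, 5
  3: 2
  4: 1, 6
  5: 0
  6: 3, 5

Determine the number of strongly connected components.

{0, 2, 3, 4, 5, 6} are all mutually reachable — one SCC of size 6.
{1} is an SCC by itself.
That gives 2 strongly connected components.

2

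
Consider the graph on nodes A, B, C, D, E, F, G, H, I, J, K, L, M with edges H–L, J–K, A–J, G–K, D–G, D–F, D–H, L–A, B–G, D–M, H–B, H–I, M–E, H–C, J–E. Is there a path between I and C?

From I we can reach A, B, C, D, E, F, G, H, I, J, K, L, M, which includes C.

Yes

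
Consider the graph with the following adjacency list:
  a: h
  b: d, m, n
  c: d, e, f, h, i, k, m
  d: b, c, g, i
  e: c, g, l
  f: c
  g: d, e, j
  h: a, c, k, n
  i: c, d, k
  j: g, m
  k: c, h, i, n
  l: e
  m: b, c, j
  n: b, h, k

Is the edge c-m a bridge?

After removing c-m, the path c-d-b-m still connects them, so the edge is not a bridge.

No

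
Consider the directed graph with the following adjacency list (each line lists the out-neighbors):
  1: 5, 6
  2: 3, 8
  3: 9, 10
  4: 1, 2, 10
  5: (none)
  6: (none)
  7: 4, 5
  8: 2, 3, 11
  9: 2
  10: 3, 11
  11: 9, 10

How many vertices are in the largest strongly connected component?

{2, 3, 8, 9, 10, 11} are all mutually reachable — one SCC of size 6.
{1} is an SCC by itself.
{4} is an SCC by itself.
{7} is an SCC by itself.
{6} is an SCC by itself.
(and 1 more singleton SCC)
The largest has 6 vertices.

6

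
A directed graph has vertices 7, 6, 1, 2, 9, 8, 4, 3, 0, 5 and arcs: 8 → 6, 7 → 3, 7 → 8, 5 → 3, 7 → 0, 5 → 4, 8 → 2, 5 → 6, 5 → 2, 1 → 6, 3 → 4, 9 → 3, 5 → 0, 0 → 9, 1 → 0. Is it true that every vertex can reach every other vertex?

No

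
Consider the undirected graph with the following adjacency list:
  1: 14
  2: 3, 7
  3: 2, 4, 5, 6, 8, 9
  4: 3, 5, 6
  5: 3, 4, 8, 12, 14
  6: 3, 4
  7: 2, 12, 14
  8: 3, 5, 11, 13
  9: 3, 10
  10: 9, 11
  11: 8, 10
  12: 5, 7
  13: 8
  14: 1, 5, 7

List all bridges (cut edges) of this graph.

The edges on the cycle 3-9-10-11-8-3 are not bridges since each lies on that cycle.
But removing 1-14 disconnects 1 from 14; removing 13-8 disconnects 13 from 8 — these are bridges.

1-14, 13-8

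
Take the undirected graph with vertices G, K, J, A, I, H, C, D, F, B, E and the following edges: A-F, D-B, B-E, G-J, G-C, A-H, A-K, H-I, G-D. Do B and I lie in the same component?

The component containing B is {B, C, D, E, G, J}, and I is not in it.

No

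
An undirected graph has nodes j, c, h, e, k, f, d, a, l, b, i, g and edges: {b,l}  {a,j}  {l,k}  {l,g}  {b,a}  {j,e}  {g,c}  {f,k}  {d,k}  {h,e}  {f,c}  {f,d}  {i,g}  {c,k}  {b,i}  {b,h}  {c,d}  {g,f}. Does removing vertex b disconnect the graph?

Deleting b raises the number of components from 1 to 2, so b is a cut vertex.

Yes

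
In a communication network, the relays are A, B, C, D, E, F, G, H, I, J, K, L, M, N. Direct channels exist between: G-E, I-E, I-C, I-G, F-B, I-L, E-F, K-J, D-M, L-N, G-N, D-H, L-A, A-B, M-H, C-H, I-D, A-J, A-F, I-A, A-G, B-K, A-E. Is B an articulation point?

No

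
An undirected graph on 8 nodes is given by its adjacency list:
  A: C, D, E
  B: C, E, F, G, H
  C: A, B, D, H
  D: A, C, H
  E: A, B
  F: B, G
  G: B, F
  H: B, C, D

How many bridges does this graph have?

0

The edges on the cycle B-G-F-B are not bridges since each lies on that cycle.
Every edge lies on some cycle, so there are no bridges.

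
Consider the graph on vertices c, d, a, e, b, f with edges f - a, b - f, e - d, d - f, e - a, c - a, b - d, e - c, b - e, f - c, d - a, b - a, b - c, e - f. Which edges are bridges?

none

The edges on the cycle e-f-c-a-e are not bridges since each lies on that cycle.
Every edge lies on some cycle, so there are no bridges.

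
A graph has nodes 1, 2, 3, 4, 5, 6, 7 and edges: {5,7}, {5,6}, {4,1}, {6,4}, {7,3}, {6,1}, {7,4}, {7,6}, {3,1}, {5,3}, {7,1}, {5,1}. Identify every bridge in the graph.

The edges on the cycle 7-6-4-7 are not bridges since each lies on that cycle.
Every edge lies on some cycle, so there are no bridges.

none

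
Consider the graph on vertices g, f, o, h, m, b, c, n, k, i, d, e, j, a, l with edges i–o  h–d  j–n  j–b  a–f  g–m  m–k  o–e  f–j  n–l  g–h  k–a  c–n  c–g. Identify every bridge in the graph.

b-j, d-h, e-o, g-h, i-o, l-n

The edges on the cycle c-g-m-k-a-f-j-n-c are not bridges since each lies on that cycle.
But removing g–h disconnects g from h; removing o–e disconnects o from e; removing b–j disconnects b from j; removing l–n disconnects l from n — these are bridges.
In total 6 edges are bridges.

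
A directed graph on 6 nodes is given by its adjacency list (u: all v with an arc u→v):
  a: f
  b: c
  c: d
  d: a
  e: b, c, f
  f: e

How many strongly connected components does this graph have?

1

{a, b, c, d, e, f} are all mutually reachable — one SCC of size 6.
That gives 1 strongly connected component.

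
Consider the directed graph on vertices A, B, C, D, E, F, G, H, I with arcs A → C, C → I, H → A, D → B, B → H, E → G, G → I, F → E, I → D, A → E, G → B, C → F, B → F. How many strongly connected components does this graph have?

{A, B, C, D, E, F, G, H, I} are all mutually reachable — one SCC of size 9.
That gives 1 strongly connected component.

1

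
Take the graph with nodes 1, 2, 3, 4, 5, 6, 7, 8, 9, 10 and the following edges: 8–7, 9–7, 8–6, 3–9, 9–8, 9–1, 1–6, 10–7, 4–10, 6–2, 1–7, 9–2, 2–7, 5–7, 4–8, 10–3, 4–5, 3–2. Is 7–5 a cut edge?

No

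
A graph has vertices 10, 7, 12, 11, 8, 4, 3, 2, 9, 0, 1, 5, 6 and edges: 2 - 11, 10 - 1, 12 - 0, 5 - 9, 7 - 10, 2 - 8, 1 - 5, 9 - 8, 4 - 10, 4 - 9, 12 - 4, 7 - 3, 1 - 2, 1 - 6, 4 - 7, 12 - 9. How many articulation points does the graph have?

4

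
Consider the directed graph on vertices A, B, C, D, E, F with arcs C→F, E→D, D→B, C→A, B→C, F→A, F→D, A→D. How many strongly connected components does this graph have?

{A, B, C, D, F} are all mutually reachable — one SCC of size 5.
{E} is an SCC by itself.
That gives 2 strongly connected components.

2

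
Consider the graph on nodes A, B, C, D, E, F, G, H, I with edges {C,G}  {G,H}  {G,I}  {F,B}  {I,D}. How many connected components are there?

4

E is isolated — a component by itself.
A is isolated — a component by itself.
Starting from B we can reach B, F. That is one component of size 2.
Starting from C we can reach C, D, G, H, I. That is one component of size 5.
Total: 4 components.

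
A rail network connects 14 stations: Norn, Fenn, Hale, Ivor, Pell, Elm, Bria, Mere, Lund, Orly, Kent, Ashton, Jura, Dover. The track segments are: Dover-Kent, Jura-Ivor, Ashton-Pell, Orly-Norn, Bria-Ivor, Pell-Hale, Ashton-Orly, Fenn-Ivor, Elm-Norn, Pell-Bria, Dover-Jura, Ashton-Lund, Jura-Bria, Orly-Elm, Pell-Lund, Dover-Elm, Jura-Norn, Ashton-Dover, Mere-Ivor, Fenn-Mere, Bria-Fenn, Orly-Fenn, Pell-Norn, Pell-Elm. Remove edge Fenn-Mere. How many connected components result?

1

Fenn and Mere are still connected via Fenn-Ivor-Mere, so the component count stays at 1.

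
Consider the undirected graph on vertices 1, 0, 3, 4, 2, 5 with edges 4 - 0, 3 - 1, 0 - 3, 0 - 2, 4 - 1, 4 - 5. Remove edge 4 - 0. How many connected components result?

1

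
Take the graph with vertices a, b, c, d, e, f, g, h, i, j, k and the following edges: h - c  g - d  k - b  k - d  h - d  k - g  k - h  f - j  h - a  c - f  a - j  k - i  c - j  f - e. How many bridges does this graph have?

3

The edges on the cycle k-g-d-h-k are not bridges since each lies on that cycle.
But removing k - b disconnects k from b; removing f - e disconnects f from e; removing k - i disconnects k from i — these are bridges.
That makes 3 bridges.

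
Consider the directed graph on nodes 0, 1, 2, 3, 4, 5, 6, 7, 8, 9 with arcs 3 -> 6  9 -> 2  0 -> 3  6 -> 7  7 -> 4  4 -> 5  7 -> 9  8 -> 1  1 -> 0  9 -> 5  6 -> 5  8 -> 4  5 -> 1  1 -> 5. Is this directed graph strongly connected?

There is no directed path from 1 to 8, so the graph is not strongly connected.

No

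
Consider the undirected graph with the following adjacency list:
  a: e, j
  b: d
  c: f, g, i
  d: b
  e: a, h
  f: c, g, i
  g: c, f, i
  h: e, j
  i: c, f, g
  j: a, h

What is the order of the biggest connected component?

Starting from b we can reach b, d. That is one component of size 2.
Starting from c we can reach c, f, g, i. That is one component of size 4.
Starting from a we can reach a, e, h, j. That is one component of size 4.
The largest has 4 vertices.

4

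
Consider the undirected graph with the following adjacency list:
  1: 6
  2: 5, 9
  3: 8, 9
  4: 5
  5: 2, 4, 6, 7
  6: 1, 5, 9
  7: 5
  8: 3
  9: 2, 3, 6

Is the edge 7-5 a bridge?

Yes

Removing 7-5 leaves no path between 7 and 5: the component count goes from 1 to 2. So it is a bridge.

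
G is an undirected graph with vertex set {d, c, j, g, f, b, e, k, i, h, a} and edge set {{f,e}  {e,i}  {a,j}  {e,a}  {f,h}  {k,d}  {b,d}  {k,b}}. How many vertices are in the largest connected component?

g is isolated — a component by itself.
c is isolated — a component by itself.
Starting from b we can reach b, d, k. That is one component of size 3.
Starting from a we can reach a, e, f, h, i, j. That is one component of size 6.
The largest has 6 vertices.

6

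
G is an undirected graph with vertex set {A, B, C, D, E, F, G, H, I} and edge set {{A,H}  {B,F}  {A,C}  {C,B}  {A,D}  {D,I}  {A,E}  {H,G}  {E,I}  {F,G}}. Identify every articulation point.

A

Removing A increases the component count from 1 to 2, so A is a cut vertex.
By contrast removing B leaves 1 component; it is not a cut vertex. No other vertex is a cut vertex either.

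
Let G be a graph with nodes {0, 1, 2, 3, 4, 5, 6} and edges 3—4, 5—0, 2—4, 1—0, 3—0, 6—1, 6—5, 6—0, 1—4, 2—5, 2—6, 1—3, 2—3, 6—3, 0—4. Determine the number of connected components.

1

Starting from 0 we can reach 0, 1, 2, 3, 4, 5, 6. That is one component of size 7.
Total: 1 component.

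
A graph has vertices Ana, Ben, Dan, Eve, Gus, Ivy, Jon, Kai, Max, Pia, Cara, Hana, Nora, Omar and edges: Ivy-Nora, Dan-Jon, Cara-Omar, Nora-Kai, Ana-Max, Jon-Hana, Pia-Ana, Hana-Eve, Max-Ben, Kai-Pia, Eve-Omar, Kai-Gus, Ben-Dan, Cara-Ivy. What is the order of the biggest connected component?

Starting from Ana we can reach Ana, Ben, Dan, Eve, Gus, Ivy, Jon, Kai, Max, Pia, Cara, Hana, Nora, Omar. That is one component of size 14.
The largest has 14 vertices.

14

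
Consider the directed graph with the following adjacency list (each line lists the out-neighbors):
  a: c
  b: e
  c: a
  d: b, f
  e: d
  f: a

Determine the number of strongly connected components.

3

{b, d, e} are all mutually reachable — one SCC of size 3.
{a, c} are all mutually reachable — one SCC of size 2.
{f} is an SCC by itself.
That gives 3 strongly connected components.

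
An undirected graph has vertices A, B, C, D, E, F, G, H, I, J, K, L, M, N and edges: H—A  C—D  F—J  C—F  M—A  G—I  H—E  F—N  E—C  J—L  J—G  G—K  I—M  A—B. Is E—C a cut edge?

No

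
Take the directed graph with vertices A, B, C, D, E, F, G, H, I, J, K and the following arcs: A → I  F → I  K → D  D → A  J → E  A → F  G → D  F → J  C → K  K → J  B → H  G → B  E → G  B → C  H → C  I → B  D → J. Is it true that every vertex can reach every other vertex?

Yes

From I we can reach every vertex (A, B, C, D, E, F, G, H, I, J, K), and every vertex can reach I (A, B, C, D, E, F, G, H, I, J, K). So the whole graph is one strongly connected component.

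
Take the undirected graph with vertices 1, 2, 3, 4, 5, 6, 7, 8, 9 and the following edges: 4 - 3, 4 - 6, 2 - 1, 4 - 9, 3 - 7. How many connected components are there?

4

8 is isolated — a component by itself.
5 is isolated — a component by itself.
Starting from 1 we can reach 1, 2. That is one component of size 2.
Starting from 3 we can reach 3, 4, 6, 7, 9. That is one component of size 5.
Total: 4 components.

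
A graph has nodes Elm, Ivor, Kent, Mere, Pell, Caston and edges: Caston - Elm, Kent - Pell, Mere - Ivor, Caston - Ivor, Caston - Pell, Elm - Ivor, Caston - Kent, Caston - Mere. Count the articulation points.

Removing Caston increases the component count from 1 to 2, so Caston is a cut vertex.
By contrast removing Elm leaves 1 component; it is not a cut vertex. No other vertex is a cut vertex either.

1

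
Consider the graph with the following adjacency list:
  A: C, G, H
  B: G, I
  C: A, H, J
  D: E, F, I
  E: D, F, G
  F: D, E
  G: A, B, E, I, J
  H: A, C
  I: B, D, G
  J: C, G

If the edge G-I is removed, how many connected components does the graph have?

1

G and I are still connected via G-B-I, so the component count stays at 1.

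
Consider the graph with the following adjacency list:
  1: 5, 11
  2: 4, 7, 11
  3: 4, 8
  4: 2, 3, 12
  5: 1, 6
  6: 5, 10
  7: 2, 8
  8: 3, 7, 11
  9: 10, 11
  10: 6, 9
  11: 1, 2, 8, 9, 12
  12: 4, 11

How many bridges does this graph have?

0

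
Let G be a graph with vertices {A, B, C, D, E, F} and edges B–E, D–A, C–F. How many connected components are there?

3

Starting from A we can reach A, D. That is one component of size 2.
Starting from C we can reach C, F. That is one component of size 2.
Starting from B we can reach B, E. That is one component of size 2.
Total: 3 components.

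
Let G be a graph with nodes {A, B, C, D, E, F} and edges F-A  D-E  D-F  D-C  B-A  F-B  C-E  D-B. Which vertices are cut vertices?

Removing D increases the component count from 1 to 2, so D is a cut vertex.
By contrast removing A leaves 1 component; it is not a cut vertex. No other vertex is a cut vertex either.

D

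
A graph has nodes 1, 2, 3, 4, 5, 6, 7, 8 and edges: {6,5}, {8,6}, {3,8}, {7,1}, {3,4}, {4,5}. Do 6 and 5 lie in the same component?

From 6 we can reach 3, 4, 5, 6, 8, which includes 5.

Yes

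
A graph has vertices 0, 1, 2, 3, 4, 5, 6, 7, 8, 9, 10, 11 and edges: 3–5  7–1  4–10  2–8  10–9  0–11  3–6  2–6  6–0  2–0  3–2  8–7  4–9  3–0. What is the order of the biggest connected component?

Starting from 4 we can reach 4, 9, 10. That is one component of size 3.
Starting from 0 we can reach 0, 1, 2, 3, 5, 6, 7, 8, 11. That is one component of size 9.
The largest has 9 vertices.

9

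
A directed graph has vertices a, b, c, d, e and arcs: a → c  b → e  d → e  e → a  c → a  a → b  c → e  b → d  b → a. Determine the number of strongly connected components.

{a, b, c, d, e} are all mutually reachable — one SCC of size 5.
That gives 1 strongly connected component.

1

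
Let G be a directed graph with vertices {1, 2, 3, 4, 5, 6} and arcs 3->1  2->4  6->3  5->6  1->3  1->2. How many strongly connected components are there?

5

{1, 3} are all mutually reachable — one SCC of size 2.
{6} is an SCC by itself.
{5} is an SCC by itself.
{4} is an SCC by itself.
{2} is an SCC by itself.
That gives 5 strongly connected components.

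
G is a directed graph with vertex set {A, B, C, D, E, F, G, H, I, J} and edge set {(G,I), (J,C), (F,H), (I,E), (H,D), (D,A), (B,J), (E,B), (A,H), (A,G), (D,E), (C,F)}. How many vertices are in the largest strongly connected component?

{A, B, C, D, E, F, G, H, I, J} are all mutually reachable — one SCC of size 10.
The largest has 10 vertices.

10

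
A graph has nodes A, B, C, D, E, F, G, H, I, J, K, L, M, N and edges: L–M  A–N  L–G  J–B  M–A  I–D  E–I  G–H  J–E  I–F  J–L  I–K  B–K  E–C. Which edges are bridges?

A-M, A-N, C-E, D-I, F-I, G-H, G-L, J-L, L-M

The edges on the cycle J-E-I-K-B-J are not bridges since each lies on that cycle.
But removing J–L disconnects J from L; removing A–M disconnects A from M; removing L–G disconnects L from G; removing L–M disconnects L from M — these are bridges.
In total 9 edges are bridges.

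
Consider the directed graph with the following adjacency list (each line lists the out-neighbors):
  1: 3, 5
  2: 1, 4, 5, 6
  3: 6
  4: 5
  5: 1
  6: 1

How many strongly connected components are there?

{1, 3, 5, 6} are all mutually reachable — one SCC of size 4.
{2} is an SCC by itself.
{4} is an SCC by itself.
That gives 3 strongly connected components.

3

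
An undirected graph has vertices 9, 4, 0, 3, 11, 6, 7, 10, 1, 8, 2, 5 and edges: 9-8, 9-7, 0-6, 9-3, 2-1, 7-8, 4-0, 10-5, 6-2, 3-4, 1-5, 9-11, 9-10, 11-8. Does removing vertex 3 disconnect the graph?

Deleting 3 leaves 1 component (was 1) (its neighbors 4, 9 remain connected to each other), so 3 is not a cut vertex.

No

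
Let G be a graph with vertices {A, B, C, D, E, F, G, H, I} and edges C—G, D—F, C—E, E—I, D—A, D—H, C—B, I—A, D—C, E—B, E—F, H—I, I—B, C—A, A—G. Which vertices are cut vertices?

Removing E, for instance, still leaves 1 component. No single vertex removal increases the component count — the graph has no articulation points.

none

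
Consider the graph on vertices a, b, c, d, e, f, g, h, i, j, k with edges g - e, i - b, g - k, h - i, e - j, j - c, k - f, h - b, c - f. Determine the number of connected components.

4

a is isolated — a component by itself.
d is isolated — a component by itself.
Starting from b we can reach b, h, i. That is one component of size 3.
Starting from c we can reach c, e, f, g, j, k. That is one component of size 6.
Total: 4 components.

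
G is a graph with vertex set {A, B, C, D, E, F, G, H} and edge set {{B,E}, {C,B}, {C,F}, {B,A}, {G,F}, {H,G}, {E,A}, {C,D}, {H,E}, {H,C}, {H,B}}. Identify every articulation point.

C

Removing C increases the component count from 1 to 2, so C is a cut vertex.
By contrast removing E leaves 1 component; it is not a cut vertex. No other vertex is a cut vertex either.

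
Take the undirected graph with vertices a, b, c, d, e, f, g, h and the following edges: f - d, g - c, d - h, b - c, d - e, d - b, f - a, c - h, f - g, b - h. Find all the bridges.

a-f, d-e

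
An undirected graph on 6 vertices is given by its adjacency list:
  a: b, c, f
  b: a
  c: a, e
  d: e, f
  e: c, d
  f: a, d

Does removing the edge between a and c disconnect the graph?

After removing a-c, the path a-f-d-e-c still connects them, so the edge is not a bridge.

No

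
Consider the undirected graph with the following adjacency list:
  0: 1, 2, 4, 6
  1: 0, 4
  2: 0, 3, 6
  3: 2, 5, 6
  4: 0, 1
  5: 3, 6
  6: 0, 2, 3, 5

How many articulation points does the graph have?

1

Removing 0 increases the component count from 1 to 2, so 0 is a cut vertex.
By contrast removing 1 leaves 1 component; it is not a cut vertex. No other vertex is a cut vertex either.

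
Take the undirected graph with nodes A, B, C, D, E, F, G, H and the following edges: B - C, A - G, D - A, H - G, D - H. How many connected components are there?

F is isolated — a component by itself.
E is isolated — a component by itself.
Starting from B we can reach B, C. That is one component of size 2.
Starting from A we can reach A, D, G, H. That is one component of size 4.
Total: 4 components.

4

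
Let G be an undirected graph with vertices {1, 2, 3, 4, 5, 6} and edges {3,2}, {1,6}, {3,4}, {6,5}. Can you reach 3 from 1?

No

The component containing 1 is {1, 5, 6}, and 3 is not in it.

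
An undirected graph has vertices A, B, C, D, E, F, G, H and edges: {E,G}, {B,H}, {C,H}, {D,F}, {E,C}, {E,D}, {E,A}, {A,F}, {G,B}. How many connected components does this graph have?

Starting from A we can reach A, B, C, D, E, F, G, H. That is one component of size 8.
Total: 1 component.

1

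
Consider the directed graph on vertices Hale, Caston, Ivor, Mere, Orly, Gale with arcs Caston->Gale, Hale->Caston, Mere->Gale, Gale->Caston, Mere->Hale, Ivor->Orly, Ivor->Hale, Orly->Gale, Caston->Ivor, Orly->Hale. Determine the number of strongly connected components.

2

{Gale, Hale, Ivor, Orly, Caston} are all mutually reachable — one SCC of size 5.
{Mere} is an SCC by itself.
That gives 2 strongly connected components.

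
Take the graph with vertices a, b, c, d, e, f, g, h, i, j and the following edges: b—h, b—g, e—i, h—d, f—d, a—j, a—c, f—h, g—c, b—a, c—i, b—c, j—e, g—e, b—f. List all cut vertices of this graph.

Removing b increases the component count from 1 to 2, so b is a cut vertex.
By contrast removing h leaves 1 component; it is not a cut vertex. No other vertex is a cut vertex either.

b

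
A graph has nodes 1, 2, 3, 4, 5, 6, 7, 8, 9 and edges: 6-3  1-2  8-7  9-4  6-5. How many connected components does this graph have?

4

Starting from 7 we can reach 7, 8. That is one component of size 2.
Starting from 1 we can reach 1, 2. That is one component of size 2.
Starting from 4 we can reach 4, 9. That is one component of size 2.
Starting from 3 we can reach 3, 5, 6. That is one component of size 3.
Total: 4 components.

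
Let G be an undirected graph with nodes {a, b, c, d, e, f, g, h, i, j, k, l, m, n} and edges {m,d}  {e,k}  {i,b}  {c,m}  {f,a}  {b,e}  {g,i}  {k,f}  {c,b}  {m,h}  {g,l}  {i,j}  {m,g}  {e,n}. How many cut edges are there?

9

The edges on the cycle c-m-g-i-b-c are not bridges since each lies on that cycle.
But removing n - e disconnects n from e; removing m - h disconnects m from h; removing k - f disconnects k from f; removing g - l disconnects g from l — these are bridges.
In total 9 edges are bridges.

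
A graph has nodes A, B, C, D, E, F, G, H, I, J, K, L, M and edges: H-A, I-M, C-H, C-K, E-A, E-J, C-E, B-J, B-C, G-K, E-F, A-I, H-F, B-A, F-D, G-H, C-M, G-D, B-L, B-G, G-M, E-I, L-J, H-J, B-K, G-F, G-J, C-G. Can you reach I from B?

Yes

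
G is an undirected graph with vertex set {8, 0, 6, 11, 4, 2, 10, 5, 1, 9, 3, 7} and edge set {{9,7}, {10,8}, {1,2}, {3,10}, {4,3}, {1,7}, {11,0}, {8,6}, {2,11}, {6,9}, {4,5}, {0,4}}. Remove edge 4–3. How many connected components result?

4 and 3 are still connected via 4-0-11-2-1-7-9-6-8-10-3, so the component count stays at 1.

1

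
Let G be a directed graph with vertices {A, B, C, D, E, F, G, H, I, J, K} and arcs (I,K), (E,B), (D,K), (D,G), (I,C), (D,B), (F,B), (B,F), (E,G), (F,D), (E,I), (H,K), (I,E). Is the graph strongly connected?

No

There is no directed path from D to I, so the graph is not strongly connected.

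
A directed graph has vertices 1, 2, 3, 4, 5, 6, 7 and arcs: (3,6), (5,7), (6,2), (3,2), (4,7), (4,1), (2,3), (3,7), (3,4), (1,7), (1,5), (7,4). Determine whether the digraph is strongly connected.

There is no directed path from 5 to 2, so the graph is not strongly connected.

No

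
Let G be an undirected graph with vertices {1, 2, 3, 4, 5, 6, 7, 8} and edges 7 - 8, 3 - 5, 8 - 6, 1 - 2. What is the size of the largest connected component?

3

4 is isolated — a component by itself.
Starting from 3 we can reach 3, 5. That is one component of size 2.
Starting from 1 we can reach 1, 2. That is one component of size 2.
Starting from 6 we can reach 6, 7, 8. That is one component of size 3.
The largest has 3 vertices.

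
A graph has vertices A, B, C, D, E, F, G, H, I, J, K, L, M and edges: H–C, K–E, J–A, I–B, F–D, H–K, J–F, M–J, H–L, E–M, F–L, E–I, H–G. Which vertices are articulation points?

E, F, H, I, J

Removing E increases the component count from 1 to 2, so E is a cut vertex.
Removing F increases the component count from 1 to 2, so F is a cut vertex.
Removing H increases the component count from 1 to 3, so H is a cut vertex.
Likewise I, J are cut vertices.
By contrast removing B leaves 1 component; it is not a cut vertex. No other vertex is a cut vertex either.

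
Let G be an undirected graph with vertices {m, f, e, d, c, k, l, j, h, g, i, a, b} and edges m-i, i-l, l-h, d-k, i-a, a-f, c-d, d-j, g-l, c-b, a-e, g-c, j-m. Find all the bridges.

a-e, a-f, a-i, b-c, d-k, h-l

The edges on the cycle g-c-d-j-m-i-l-g are not bridges since each lies on that cycle.
But removing k-d disconnects k from d; removing a-f disconnects a from f; removing l-h disconnects l from h; removing c-b disconnects c from b — these are bridges.
In total 6 edges are bridges.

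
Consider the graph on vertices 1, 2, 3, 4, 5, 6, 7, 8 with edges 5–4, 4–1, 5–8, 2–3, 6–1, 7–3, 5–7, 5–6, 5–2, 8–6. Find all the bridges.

The edges on the cycle 5-8-6-5 are not bridges since each lies on that cycle.
Every edge lies on some cycle, so there are no bridges.

none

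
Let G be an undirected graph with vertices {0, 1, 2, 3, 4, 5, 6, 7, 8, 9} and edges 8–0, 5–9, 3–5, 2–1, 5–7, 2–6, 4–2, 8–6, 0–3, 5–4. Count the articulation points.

2

Removing 2 increases the component count from 1 to 2, so 2 is a cut vertex.
Removing 5 increases the component count from 1 to 3, so 5 is a cut vertex.
By contrast removing 6 leaves 1 component; it is not a cut vertex. No other vertex is a cut vertex either.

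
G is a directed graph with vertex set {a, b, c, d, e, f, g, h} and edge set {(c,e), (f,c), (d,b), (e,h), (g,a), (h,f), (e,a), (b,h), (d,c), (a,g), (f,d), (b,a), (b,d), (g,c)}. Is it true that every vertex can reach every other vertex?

From f we can reach every vertex (a, b, c, d, e, f, g, h), and every vertex can reach f (a, b, c, d, e, f, g, h). So the whole graph is one strongly connected component.

Yes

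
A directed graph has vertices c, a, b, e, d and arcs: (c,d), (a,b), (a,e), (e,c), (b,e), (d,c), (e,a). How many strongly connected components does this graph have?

2

{a, b, e} are all mutually reachable — one SCC of size 3.
{c, d} are all mutually reachable — one SCC of size 2.
That gives 2 strongly connected components.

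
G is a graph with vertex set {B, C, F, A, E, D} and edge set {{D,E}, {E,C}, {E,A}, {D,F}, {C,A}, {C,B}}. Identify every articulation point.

Removing C increases the component count from 1 to 2, so C is a cut vertex.
Removing D increases the component count from 1 to 2, so D is a cut vertex.
Removing E increases the component count from 1 to 2, so E is a cut vertex.
By contrast removing B leaves 1 component; it is not a cut vertex. No other vertex is a cut vertex either.

C, D, E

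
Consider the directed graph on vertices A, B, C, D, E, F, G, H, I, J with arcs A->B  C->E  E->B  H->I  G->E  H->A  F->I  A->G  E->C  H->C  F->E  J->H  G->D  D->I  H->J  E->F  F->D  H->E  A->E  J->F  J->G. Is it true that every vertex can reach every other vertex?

There is no directed path from G to H, so the graph is not strongly connected.

No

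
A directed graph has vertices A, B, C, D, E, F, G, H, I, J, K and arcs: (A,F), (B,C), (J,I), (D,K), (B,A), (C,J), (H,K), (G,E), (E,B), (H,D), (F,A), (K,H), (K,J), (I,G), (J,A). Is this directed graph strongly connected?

No

There is no directed path from F to K, so the graph is not strongly connected.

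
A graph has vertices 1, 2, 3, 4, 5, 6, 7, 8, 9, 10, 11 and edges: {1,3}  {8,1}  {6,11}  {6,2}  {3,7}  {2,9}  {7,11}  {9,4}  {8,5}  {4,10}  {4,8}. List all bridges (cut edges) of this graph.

The edges on the cycle 6-2-9-4-8-1-3-7-11-6 are not bridges since each lies on that cycle.
But removing 5-8 disconnects 5 from 8; removing 10-4 disconnects 10 from 4 — these are bridges.

10-4, 5-8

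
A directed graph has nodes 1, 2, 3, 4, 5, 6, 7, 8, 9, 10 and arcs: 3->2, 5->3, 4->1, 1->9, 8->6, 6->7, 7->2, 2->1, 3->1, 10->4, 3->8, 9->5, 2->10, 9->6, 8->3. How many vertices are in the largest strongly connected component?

{1, 2, 3, 4, 5, 6, 7, 8, 9, 10} are all mutually reachable — one SCC of size 10.
The largest has 10 vertices.

10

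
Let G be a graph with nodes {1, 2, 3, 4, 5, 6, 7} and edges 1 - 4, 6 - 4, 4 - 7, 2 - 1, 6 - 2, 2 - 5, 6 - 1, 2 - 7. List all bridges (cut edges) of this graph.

2-5

The edges on the cycle 6-2-1-6 are not bridges since each lies on that cycle.
But removing 2 - 5 disconnects 2 from 5 — this is a bridge.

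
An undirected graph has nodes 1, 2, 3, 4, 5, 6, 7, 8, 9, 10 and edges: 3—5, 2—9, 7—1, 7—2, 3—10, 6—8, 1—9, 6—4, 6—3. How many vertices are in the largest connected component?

Starting from 1 we can reach 1, 2, 7, 9. That is one component of size 4.
Starting from 3 we can reach 3, 4, 5, 6, 8, 10. That is one component of size 6.
The largest has 6 vertices.

6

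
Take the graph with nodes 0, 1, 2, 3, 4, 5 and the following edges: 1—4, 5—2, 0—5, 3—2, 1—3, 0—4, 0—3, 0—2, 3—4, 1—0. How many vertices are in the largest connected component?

6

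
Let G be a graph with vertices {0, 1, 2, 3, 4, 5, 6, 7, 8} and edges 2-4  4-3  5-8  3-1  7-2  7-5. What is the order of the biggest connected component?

7

0 is isolated — a component by itself.
6 is isolated — a component by itself.
Starting from 1 we can reach 1, 2, 3, 4, 5, 7, 8. That is one component of size 7.
The largest has 7 vertices.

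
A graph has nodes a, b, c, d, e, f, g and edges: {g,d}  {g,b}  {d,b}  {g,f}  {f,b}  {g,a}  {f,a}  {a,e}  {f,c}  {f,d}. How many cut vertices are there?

2

Removing a increases the component count from 1 to 2, so a is a cut vertex.
Removing f increases the component count from 1 to 2, so f is a cut vertex.
By contrast removing b leaves 1 component; it is not a cut vertex. No other vertex is a cut vertex either.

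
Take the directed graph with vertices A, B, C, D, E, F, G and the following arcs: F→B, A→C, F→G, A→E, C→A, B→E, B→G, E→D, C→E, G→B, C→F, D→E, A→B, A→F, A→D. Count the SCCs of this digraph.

{A, C} are all mutually reachable — one SCC of size 2.
{B, G} are all mutually reachable — one SCC of size 2.
{D, E} are all mutually reachable — one SCC of size 2.
{F} is an SCC by itself.
That gives 4 strongly connected components.

4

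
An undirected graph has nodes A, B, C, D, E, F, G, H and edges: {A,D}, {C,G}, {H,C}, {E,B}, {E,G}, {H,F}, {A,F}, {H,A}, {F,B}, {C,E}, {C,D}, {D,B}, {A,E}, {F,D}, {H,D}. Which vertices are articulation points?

Removing A, for instance, still leaves 1 component. No single vertex removal increases the component count — the graph has no articulation points.

none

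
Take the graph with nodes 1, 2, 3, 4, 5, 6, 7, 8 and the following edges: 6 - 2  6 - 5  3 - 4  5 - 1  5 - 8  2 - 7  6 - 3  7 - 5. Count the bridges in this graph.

4

The edges on the cycle 6-2-7-5-6 are not bridges since each lies on that cycle.
But removing 5 - 8 disconnects 5 from 8; removing 5 - 1 disconnects 5 from 1; removing 6 - 3 disconnects 6 from 3; removing 3 - 4 disconnects 3 from 4 — these are bridges.
That makes 4 bridges.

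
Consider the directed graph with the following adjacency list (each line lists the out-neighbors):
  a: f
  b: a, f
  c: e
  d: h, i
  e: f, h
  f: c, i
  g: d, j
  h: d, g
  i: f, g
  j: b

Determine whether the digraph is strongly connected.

From c we can reach every vertex (a, b, c, d, e, f, g, h, i, j), and every vertex can reach c (a, b, c, d, e, f, g, h, i, j). So the whole graph is one strongly connected component.

Yes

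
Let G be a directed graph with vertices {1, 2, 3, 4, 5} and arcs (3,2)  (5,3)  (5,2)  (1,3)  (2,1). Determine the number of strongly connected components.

3

{1, 2, 3} are all mutually reachable — one SCC of size 3.
{5} is an SCC by itself.
{4} is an SCC by itself.
That gives 3 strongly connected components.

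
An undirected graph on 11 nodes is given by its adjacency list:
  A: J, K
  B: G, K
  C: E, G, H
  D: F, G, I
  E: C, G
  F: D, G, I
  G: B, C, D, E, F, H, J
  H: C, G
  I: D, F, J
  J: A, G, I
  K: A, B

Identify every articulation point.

Removing G increases the component count from 1 to 2, so G is a cut vertex.
By contrast removing C leaves 1 component; it is not a cut vertex. No other vertex is a cut vertex either.

G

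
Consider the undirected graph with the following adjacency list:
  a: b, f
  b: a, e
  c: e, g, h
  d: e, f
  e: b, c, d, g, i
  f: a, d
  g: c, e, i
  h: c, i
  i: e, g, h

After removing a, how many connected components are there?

1

With a gone, the remaining components are: {b, c, d, e, f, g, h, i}.
That is 1 component.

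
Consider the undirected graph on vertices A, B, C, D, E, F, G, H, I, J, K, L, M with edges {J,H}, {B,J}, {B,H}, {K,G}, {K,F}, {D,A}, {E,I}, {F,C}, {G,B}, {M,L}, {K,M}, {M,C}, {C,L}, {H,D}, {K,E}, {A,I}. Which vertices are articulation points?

Removing K increases the component count from 1 to 2, so K is a cut vertex.
By contrast removing G leaves 1 component; it is not a cut vertex. No other vertex is a cut vertex either.

K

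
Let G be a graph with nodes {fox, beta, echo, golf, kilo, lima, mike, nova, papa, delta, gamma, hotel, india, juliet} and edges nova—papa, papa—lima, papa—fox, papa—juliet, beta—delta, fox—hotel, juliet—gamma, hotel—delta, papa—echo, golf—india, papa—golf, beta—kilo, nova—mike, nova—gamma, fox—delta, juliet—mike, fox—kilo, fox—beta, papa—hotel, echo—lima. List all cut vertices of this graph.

Removing golf increases the component count from 1 to 2, so golf is a cut vertex.
Removing papa increases the component count from 1 to 4, so papa is a cut vertex.
By contrast removing echo leaves 1 component; it is not a cut vertex. No other vertex is a cut vertex either.

golf, papa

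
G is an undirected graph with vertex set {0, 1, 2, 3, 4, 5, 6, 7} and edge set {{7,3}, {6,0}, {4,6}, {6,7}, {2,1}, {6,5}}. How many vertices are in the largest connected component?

Starting from 1 we can reach 1, 2. That is one component of size 2.
Starting from 0 we can reach 0, 3, 4, 5, 6, 7. That is one component of size 6.
The largest has 6 vertices.

6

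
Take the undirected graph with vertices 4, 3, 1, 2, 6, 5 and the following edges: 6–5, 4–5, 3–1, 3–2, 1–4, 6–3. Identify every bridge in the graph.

2-3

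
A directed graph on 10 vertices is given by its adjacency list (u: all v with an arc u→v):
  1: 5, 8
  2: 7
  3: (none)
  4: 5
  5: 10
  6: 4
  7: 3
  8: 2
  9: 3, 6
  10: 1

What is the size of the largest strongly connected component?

3

{1, 5, 10} are all mutually reachable — one SCC of size 3.
{3} is an SCC by itself.
{4} is an SCC by itself.
{6} is an SCC by itself.
{2} is an SCC by itself.
(and 3 more singleton SCCs)
The largest has 3 vertices.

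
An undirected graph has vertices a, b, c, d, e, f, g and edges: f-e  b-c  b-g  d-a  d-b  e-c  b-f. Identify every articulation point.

b, d

Removing b increases the component count from 1 to 3, so b is a cut vertex.
Removing d increases the component count from 1 to 2, so d is a cut vertex.
By contrast removing e leaves 1 component; it is not a cut vertex. No other vertex is a cut vertex either.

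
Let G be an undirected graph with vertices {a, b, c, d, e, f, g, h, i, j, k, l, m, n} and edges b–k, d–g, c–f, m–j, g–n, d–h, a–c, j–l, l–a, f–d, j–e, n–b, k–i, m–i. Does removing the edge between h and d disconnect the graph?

Yes

Removing h–d leaves no path between h and d: the component count goes from 1 to 2. So it is a bridge.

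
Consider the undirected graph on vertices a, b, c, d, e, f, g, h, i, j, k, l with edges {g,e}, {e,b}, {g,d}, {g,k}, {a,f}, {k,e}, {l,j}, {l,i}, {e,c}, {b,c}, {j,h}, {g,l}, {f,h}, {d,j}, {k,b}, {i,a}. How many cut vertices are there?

Removing g increases the component count from 1 to 2, so g is a cut vertex.
By contrast removing h leaves 1 component; it is not a cut vertex. No other vertex is a cut vertex either.

1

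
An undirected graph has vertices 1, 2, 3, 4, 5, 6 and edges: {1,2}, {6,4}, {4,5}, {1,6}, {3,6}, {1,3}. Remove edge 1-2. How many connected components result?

2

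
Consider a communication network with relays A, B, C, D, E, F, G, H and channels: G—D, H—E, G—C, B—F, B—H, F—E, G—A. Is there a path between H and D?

The component containing H is {B, E, F, H}, and D is not in it.

No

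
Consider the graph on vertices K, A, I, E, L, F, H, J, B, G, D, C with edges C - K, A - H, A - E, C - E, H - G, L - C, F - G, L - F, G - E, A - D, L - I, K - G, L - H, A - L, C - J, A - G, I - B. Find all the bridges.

The edges on the cycle L-C-K-G-H-L are not bridges since each lies on that cycle.
But removing C - J disconnects C from J; removing I - B disconnects I from B; removing D - A disconnects D from A; removing L - I disconnects L from I — these are bridges.

A-D, B-I, C-J, I-L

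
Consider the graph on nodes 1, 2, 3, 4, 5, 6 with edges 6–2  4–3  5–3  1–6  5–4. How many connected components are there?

2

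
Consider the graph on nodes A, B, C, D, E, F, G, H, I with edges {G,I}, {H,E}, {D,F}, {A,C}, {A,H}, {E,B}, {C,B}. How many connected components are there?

Starting from G we can reach G, I. That is one component of size 2.
Starting from D we can reach D, F. That is one component of size 2.
Starting from A we can reach A, B, C, E, H. That is one component of size 5.
Total: 3 components.

3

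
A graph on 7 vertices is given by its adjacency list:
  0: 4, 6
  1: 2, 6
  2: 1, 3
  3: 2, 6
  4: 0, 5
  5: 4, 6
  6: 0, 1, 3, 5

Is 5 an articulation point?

No

Deleting 5 leaves 1 component (was 1) (its neighbors 4, 6 remain connected to each other), so 5 is not a cut vertex.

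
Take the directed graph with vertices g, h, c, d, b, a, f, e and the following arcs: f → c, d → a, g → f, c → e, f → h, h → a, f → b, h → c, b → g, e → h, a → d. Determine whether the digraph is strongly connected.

No

There is no directed path from h to g, so the graph is not strongly connected.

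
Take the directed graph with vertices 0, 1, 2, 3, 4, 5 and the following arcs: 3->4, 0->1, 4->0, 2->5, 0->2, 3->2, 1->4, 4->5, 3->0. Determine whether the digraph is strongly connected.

No

There is no directed path from 1 to 3, so the graph is not strongly connected.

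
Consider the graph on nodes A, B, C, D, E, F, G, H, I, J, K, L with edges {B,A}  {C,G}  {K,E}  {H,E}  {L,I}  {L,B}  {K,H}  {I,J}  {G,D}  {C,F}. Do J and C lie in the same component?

No

The component containing J is {A, B, I, J, L}, and C is not in it.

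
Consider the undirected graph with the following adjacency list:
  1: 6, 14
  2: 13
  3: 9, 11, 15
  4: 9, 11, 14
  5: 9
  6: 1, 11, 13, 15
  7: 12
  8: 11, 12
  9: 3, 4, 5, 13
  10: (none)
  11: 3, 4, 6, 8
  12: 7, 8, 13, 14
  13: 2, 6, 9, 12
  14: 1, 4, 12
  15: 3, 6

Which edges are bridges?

The edges on the cycle 11-8-12-13-9-3-11 are not bridges since each lies on that cycle.
But removing 2-13 disconnects 2 from 13; removing 5-9 disconnects 5 from 9; removing 12-7 disconnects 12 from 7 — these are bridges.

12-7, 13-2, 5-9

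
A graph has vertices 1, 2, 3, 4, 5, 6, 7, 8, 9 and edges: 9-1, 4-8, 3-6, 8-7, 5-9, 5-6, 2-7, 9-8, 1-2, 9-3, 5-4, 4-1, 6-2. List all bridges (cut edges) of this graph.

none

The edges on the cycle 5-9-3-6-2-1-4-5 are not bridges since each lies on that cycle.
Every edge lies on some cycle, so there are no bridges.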